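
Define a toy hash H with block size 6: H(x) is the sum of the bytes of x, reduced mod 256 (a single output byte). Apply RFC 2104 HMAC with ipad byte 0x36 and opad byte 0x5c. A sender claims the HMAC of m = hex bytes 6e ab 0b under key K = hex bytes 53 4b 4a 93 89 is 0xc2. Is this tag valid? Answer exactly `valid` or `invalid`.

Key hex bytes 53 4b 4a 93 89 is 5 bytes ≤ B = 6; zero-pad to 6 bytes: K' = 53 4b 4a 93 89 00.
K' ⊕ ipad = 65 7d 7c a5 bf 36; K' ⊕ opad = 0f 17 16 cf d5 5c.
Inner hash: sum = 101+125+124+165+191+54+110+171+11 = 1052; mod 256 = 28 → 1c.
Outer hash (recomputed tag): sum = 15+23+22+207+213+92+28 = 600; mod 256 = 88 → 58.
Recomputed tag = 58; claimed = c2 → mismatch.

invalid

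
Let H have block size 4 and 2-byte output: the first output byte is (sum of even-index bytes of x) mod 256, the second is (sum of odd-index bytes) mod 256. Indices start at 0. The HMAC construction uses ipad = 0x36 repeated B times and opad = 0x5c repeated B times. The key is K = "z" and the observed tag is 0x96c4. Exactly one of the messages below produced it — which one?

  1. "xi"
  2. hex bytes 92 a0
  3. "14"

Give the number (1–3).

2

Key "z" = 7a is 1 byte ≤ B = 4; zero-pad to 4 bytes: K' = 7a 00 00 00.
K' ⊕ ipad = 4c 36 36 36; K' ⊕ opad = 26 5c 5c 5c.
m1: inner = H(4c 36 36 36 78 69) = fa d5; tag = H(26 5c 5c 5c fa d5) = 7c8d
m2: inner = H(4c 36 36 36 92 a0) = 14 0c; tag = H(26 5c 5c 5c 14 0c) = 96c4 ← matches
m3: inner = H(4c 36 36 36 31 34) = b3 a0; tag = H(26 5c 5c 5c b3 a0) = 3558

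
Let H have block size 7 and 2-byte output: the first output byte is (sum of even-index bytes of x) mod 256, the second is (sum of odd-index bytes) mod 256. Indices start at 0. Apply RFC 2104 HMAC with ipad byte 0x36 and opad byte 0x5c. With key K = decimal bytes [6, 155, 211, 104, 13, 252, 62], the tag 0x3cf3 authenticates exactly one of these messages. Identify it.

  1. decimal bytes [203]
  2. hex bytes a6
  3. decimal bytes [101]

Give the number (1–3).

Key decimal bytes [6, 155, 211, 104, 13, 252, 62] = 06 9b d3 68 0d fc 3e is exactly B = 7 bytes: K' = 06 9b d3 68 0d fc 3e.
K' ⊕ ipad = 30 ad e5 5e 3b ca 08; K' ⊕ opad = 5a c7 8f 34 51 a0 62.
m1: inner = H(30 ad e5 5e 3b ca 08 cb) = 58 a0; tag = H(5a c7 8f 34 51 a0 62 58 a0) = 3cf3 ← matches
m2: inner = H(30 ad e5 5e 3b ca 08 a6) = 58 7b; tag = H(5a c7 8f 34 51 a0 62 58 7b) = 17f3
m3: inner = H(30 ad e5 5e 3b ca 08 65) = 58 3a; tag = H(5a c7 8f 34 51 a0 62 58 3a) = d6f3

1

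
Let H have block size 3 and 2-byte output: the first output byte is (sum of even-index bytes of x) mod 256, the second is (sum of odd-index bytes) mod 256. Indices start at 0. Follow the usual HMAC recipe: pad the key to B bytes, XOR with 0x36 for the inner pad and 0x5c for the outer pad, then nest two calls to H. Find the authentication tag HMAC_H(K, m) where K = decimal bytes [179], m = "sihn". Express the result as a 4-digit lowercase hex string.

Key decimal bytes [179] = b3 is 1 byte ≤ B = 3; zero-pad to 3 bytes: K' = b3 00 00.
K' ⊕ ipad = 85 36 36.  K' ⊕ opad = ef 5c 5c.
Inner input = (K'⊕ipad) ∥ m = 85 36 36 ∥ 73 69 68 6e.
Inner hash: even-index sum = 402 mod 256 = 146; odd-index sum = 273 mod 256 = 17 → 92 11.
Outer input = (K'⊕opad) ∥ inner = ef 5c 5c ∥ 92 11.
Outer hash (tag): even-index sum = 348 mod 256 = 92; odd-index sum = 238 mod 256 = 238 → 5c ee.

5cee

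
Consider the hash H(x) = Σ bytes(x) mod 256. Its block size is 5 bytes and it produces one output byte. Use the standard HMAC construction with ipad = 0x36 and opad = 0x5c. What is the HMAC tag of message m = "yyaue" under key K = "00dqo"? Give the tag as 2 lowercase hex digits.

Key "00dqo" = 30 30 64 71 6f is exactly B = 5 bytes: K' = 30 30 64 71 6f.
K' ⊕ ipad = 06 06 52 47 59.  K' ⊕ opad = 6c 6c 38 2d 33.
Inner input = (K'⊕ipad) ∥ m = 06 06 52 47 59 ∥ 79 79 61 75 65.
Inner hash: sum = 6+6+82+71+89+121+121+97+117+101 = 811; mod 256 = 43 → 2b.
Outer input = (K'⊕opad) ∥ inner = 6c 6c 38 2d 33 ∥ 2b.
Outer hash (tag): sum = 108+108+56+45+51+43 = 411; mod 256 = 155 → 9b.

9b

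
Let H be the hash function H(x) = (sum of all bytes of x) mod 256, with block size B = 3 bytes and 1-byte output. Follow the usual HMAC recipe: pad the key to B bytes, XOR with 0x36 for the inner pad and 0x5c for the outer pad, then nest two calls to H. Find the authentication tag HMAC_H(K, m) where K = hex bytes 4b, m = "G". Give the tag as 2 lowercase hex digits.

ff

Key hex bytes 4b is 1 byte ≤ B = 3; zero-pad to 3 bytes: K' = 4b 00 00.
K' ⊕ ipad = 7d 36 36.  K' ⊕ opad = 17 5c 5c.
Inner input = (K'⊕ipad) ∥ m = 7d 36 36 ∥ 47.
Inner hash: sum = 125+54+54+71 = 304; mod 256 = 48 → 30.
Outer input = (K'⊕opad) ∥ inner = 17 5c 5c ∥ 30.
Outer hash (tag): sum = 23+92+92+48 = 255 → ff.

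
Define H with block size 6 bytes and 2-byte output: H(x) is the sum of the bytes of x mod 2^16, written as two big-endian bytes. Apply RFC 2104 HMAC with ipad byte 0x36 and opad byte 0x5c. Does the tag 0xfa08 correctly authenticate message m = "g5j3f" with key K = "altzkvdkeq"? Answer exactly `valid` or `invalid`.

Key "altzkvdkeq" = 61 6c 74 7a 6b 76 64 6b 65 71 is 10 bytes > B = 6, so hash it first: H(key) = 04 41, then zero-pad to 6 bytes: K' = 04 41 00 00 00 00.
K' ⊕ ipad = 32 77 36 36 36 36; K' ⊕ opad = 58 1d 5c 5c 5c 5c.
Inner hash: sum = 50+119+54+54+54+54+103+53+106+51+102 = 800 → 03 20.
Outer hash (recomputed tag): sum = 88+29+92+92+92+92+3+32 = 520 → 02 08.
Recomputed tag = 0208; claimed = fa08 → mismatch.

invalid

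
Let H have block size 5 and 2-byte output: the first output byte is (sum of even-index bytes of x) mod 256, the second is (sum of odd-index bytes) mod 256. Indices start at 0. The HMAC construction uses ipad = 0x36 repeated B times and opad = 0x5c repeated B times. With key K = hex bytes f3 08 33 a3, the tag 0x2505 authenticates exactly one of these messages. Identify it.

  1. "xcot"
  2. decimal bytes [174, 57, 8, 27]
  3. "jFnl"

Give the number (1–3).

3

Key hex bytes f3 08 33 a3 is 4 bytes ≤ B = 5; zero-pad to 5 bytes: K' = f3 08 33 a3 00.
K' ⊕ ipad = c5 3e 05 95 36; K' ⊕ opad = af 54 6f ff 5c.
m1: inner = H(c5 3e 05 95 36 78 63 6f 74) = d7 ba; tag = H(af 54 6f ff 5c d7 ba) = 342a
m2: inner = H(c5 3e 05 95 36 ae 39 08 1b) = 54 89; tag = H(af 54 6f ff 5c 54 89) = 03a7
m3: inner = H(c5 3e 05 95 36 6a 46 6e 6c) = b2 ab; tag = H(af 54 6f ff 5c b2 ab) = 2505 ← matches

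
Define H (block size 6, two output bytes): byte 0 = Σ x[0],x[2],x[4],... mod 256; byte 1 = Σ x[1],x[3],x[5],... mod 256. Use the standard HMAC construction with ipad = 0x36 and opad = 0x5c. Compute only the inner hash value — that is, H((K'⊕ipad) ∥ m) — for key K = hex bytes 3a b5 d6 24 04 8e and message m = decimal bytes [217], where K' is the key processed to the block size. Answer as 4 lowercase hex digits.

f74d

Key hex bytes 3a b5 d6 24 04 8e is exactly B = 6 bytes: K' = 3a b5 d6 24 04 8e.
K' ⊕ ipad = 0c 83 e0 12 32 b8.
Inner input = 0c 83 e0 12 32 b8 ∥ d9.
Inner hash: even-index sum = 503 mod 256 = 247; odd-index sum = 333 mod 256 = 77 → f7 4d.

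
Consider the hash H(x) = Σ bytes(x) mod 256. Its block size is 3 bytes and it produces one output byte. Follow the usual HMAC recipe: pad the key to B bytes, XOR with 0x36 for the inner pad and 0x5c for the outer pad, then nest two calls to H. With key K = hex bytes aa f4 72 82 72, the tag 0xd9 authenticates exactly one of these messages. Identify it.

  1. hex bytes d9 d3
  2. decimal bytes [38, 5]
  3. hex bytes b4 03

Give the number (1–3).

Key hex bytes aa f4 72 82 72 is 5 bytes > B = 3, so hash it first: H(key) = 04, then zero-pad to 3 bytes: K' = 04 00 00.
K' ⊕ ipad = 32 36 36; K' ⊕ opad = 58 5c 5c.
m1: inner = H(32 36 36 d9 d3) = 4a; tag = H(58 5c 5c 4a) = 5a
m2: inner = H(32 36 36 26 05) = c9; tag = H(58 5c 5c c9) = d9 ← matches
m3: inner = H(32 36 36 b4 03) = 55; tag = H(58 5c 5c 55) = 65

2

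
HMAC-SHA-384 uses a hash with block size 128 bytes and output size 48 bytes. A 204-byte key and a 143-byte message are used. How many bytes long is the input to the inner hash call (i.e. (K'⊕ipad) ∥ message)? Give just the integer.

Key is 204 > 128 bytes, so it is hashed to 48 bytes then zero-padded to 128: |K'| = 128.
Inner input = (K'⊕ipad) ∥ m → 128 + 143 = 271 bytes.

271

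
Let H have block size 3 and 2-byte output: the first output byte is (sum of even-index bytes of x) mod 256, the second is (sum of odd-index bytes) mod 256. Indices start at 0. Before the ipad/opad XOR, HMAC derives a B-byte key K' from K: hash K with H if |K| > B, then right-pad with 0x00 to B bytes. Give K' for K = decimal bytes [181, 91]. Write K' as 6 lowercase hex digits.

Key decimal bytes [181, 91] = b5 5b is 2 bytes ≤ B = 3; zero-pad to 3 bytes: K' = b5 5b 00.

b55b00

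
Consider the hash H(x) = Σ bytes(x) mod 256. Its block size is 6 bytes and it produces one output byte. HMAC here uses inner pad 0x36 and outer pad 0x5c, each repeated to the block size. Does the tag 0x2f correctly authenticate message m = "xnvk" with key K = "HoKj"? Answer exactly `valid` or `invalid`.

valid

Key "HoKj" = 48 6f 4b 6a is 4 bytes ≤ B = 6; zero-pad to 6 bytes: K' = 48 6f 4b 6a 00 00.
K' ⊕ ipad = 7e 59 7d 5c 36 36; K' ⊕ opad = 14 33 17 36 5c 5c.
Inner hash: sum = 126+89+125+92+54+54+120+110+118+107 = 995; mod 256 = 227 → e3.
Outer hash (recomputed tag): sum = 20+51+23+54+92+92+227 = 559; mod 256 = 47 → 2f.
Recomputed tag = 2f; claimed = 2f → match.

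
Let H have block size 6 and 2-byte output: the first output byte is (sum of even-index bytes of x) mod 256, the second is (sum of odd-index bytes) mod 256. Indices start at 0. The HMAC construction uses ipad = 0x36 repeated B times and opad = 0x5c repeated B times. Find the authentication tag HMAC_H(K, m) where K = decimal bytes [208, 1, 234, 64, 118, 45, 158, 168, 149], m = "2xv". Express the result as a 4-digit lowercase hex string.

Key decimal bytes [208, 1, 234, 64, 118, 45, 158, 168, 149] = d0 01 ea 40 76 2d 9e a8 95 is 9 bytes > B = 6, so hash it first: H(key) = 63 16, then zero-pad to 6 bytes: K' = 63 16 00 00 00 00.
K' ⊕ ipad = 55 20 36 36 36 36.  K' ⊕ opad = 3f 4a 5c 5c 5c 5c.
Inner input = (K'⊕ipad) ∥ m = 55 20 36 36 36 36 ∥ 32 78 76.
Inner hash: even-index sum = 361 mod 256 = 105; odd-index sum = 260 mod 256 = 4 → 69 04.
Outer input = (K'⊕opad) ∥ inner = 3f 4a 5c 5c 5c 5c ∥ 69 04.
Outer hash (tag): even-index sum = 352 mod 256 = 96; odd-index sum = 262 mod 256 = 6 → 60 06.

6006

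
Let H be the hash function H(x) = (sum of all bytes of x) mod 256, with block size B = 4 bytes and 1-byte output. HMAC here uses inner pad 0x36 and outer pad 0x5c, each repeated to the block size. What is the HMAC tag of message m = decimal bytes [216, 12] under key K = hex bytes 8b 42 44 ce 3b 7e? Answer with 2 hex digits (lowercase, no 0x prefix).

0c

Key hex bytes 8b 42 44 ce 3b 7e is 6 bytes > B = 4, so hash it first: H(key) = 98, then zero-pad to 4 bytes: K' = 98 00 00 00.
K' ⊕ ipad = ae 36 36 36.  K' ⊕ opad = c4 5c 5c 5c.
Inner input = (K'⊕ipad) ∥ m = ae 36 36 36 ∥ d8 0c.
Inner hash: sum = 174+54+54+54+216+12 = 564; mod 256 = 52 → 34.
Outer input = (K'⊕opad) ∥ inner = c4 5c 5c 5c ∥ 34.
Outer hash (tag): sum = 196+92+92+92+52 = 524; mod 256 = 12 → 0c.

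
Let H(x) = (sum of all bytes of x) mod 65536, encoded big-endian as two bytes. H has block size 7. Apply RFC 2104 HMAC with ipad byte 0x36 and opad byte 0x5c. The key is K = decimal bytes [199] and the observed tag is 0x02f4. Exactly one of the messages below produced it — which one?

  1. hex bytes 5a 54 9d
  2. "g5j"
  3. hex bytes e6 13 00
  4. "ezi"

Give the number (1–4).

Key decimal bytes [199] = c7 is 1 byte ≤ B = 7; zero-pad to 7 bytes: K' = c7 00 00 00 00 00 00.
K' ⊕ ipad = f1 36 36 36 36 36 36; K' ⊕ opad = 9b 5c 5c 5c 5c 5c 5c.
m1: inner = H(f1 36 36 36 36 36 36 5a 54 9d) = 03 80; tag = H(9b 5c 5c 5c 5c 5c 5c 03 80) = 0346
m2: inner = H(f1 36 36 36 36 36 36 67 35 6a) = 03 3b; tag = H(9b 5c 5c 5c 5c 5c 5c 03 3b) = 0301
m3: inner = H(f1 36 36 36 36 36 36 e6 13 00) = 03 2e; tag = H(9b 5c 5c 5c 5c 5c 5c 03 2e) = 02f4 ← matches
m4: inner = H(f1 36 36 36 36 36 36 65 7a 69) = 03 7d; tag = H(9b 5c 5c 5c 5c 5c 5c 03 7d) = 0343

3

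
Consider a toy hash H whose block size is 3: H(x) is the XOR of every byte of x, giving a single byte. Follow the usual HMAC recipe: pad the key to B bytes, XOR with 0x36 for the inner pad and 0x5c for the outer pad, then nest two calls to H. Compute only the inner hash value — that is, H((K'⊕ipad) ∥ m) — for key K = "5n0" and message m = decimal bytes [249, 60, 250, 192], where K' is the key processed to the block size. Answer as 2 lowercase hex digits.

Key "5n0" = 35 6e 30 is exactly B = 3 bytes: K' = 35 6e 30.
K' ⊕ ipad = 03 58 06.
Inner input = 03 58 06 ∥ f9 3c fa c0.
Inner hash: XOR 03⊕58⊕06⊕f9⊕3c⊕fa⊕c0 = a2.

a2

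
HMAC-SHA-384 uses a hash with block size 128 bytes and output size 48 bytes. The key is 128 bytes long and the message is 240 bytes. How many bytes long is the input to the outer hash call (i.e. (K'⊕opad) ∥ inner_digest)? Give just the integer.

176

Key is 128 ≤ 128 bytes, zero-padded: |K'| = 128.
Outer input = (K'⊕opad) ∥ H(inner) → 128 + 48 = 176 bytes.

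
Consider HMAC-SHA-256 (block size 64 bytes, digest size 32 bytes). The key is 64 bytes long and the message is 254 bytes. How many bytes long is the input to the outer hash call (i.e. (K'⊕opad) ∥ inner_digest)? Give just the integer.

Key is 64 ≤ 64 bytes, zero-padded: |K'| = 64.
Outer input = (K'⊕opad) ∥ H(inner) → 64 + 32 = 96 bytes.

96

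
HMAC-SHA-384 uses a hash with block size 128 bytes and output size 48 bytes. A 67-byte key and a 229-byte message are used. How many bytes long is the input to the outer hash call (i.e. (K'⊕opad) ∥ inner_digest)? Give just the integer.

176

Key is 67 ≤ 128 bytes, zero-padded: |K'| = 128.
Outer input = (K'⊕opad) ∥ H(inner) → 128 + 48 = 176 bytes.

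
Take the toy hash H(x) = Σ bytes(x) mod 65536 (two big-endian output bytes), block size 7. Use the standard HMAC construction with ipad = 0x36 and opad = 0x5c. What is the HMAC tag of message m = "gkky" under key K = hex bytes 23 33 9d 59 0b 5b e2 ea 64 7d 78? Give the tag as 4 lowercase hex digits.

Key hex bytes 23 33 9d 59 0b 5b e2 ea 64 7d 78 is 11 bytes > B = 7, so hash it first: H(key) = 04 d7, then zero-pad to 7 bytes: K' = 04 d7 00 00 00 00 00.
K' ⊕ ipad = 32 e1 36 36 36 36 36.  K' ⊕ opad = 58 8b 5c 5c 5c 5c 5c.
Inner input = (K'⊕ipad) ∥ m = 32 e1 36 36 36 36 36 ∥ 67 6b 6b 79.
Inner hash: sum = 50+225+54+54+54+54+54+103+107+107+121 = 983 → 03 d7.
Outer input = (K'⊕opad) ∥ inner = 58 8b 5c 5c 5c 5c 5c ∥ 03 d7.
Outer hash (tag): sum = 88+139+92+92+92+92+92+3+215 = 905 → 03 89.

0389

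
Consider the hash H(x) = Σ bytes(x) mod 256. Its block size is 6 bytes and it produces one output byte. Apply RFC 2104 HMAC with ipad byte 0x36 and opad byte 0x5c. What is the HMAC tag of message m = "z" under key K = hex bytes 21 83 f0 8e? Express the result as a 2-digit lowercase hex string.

c2

Key hex bytes 21 83 f0 8e is 4 bytes ≤ B = 6; zero-pad to 6 bytes: K' = 21 83 f0 8e 00 00.
K' ⊕ ipad = 17 b5 c6 b8 36 36.  K' ⊕ opad = 7d df ac d2 5c 5c.
Inner input = (K'⊕ipad) ∥ m = 17 b5 c6 b8 36 36 ∥ 7a.
Inner hash: sum = 23+181+198+184+54+54+122 = 816; mod 256 = 48 → 30.
Outer input = (K'⊕opad) ∥ inner = 7d df ac d2 5c 5c ∥ 30.
Outer hash (tag): sum = 125+223+172+210+92+92+48 = 962; mod 256 = 194 → c2.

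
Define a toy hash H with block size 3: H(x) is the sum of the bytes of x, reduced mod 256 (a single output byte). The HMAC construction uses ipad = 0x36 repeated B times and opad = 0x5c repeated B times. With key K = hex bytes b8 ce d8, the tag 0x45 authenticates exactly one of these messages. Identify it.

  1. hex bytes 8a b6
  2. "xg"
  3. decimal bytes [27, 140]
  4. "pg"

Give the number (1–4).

4

Key hex bytes b8 ce d8 is exactly B = 3 bytes: K' = b8 ce d8.
K' ⊕ ipad = 8e f8 ee; K' ⊕ opad = e4 92 84.
m1: inner = H(8e f8 ee 8a b6) = b4; tag = H(e4 92 84 b4) = ae
m2: inner = H(8e f8 ee 78 67) = 53; tag = H(e4 92 84 53) = 4d
m3: inner = H(8e f8 ee 1b 8c) = 1b; tag = H(e4 92 84 1b) = 15
m4: inner = H(8e f8 ee 70 67) = 4b; tag = H(e4 92 84 4b) = 45 ← matches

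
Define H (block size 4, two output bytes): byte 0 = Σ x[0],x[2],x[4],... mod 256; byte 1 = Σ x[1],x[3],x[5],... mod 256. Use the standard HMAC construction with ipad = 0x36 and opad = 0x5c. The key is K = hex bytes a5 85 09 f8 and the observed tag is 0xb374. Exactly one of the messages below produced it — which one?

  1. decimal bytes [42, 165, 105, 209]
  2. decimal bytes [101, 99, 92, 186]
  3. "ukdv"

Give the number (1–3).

1

Key hex bytes a5 85 09 f8 is exactly B = 4 bytes: K' = a5 85 09 f8.
K' ⊕ ipad = 93 b3 3f ce; K' ⊕ opad = f9 d9 55 a4.
m1: inner = H(93 b3 3f ce 2a a5 69 d1) = 65 f7; tag = H(f9 d9 55 a4 65 f7) = b374 ← matches
m2: inner = H(93 b3 3f ce 65 63 5c ba) = 93 9e; tag = H(f9 d9 55 a4 93 9e) = e11b
m3: inner = H(93 b3 3f ce 75 6b 64 76) = ab 62; tag = H(f9 d9 55 a4 ab 62) = f9df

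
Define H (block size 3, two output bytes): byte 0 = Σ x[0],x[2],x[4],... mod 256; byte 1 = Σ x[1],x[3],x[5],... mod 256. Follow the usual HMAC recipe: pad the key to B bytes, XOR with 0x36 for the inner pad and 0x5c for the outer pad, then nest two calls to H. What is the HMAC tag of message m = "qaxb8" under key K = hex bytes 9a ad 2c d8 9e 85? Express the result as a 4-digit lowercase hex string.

Key hex bytes 9a ad 2c d8 9e 85 is 6 bytes > B = 3, so hash it first: H(key) = 64 0a, then zero-pad to 3 bytes: K' = 64 0a 00.
K' ⊕ ipad = 52 3c 36.  K' ⊕ opad = 38 56 5c.
Inner input = (K'⊕ipad) ∥ m = 52 3c 36 ∥ 71 61 78 62 38.
Inner hash: even-index sum = 331 mod 256 = 75; odd-index sum = 349 mod 256 = 93 → 4b 5d.
Outer input = (K'⊕opad) ∥ inner = 38 56 5c ∥ 4b 5d.
Outer hash (tag): even-index sum = 241 mod 256 = 241; odd-index sum = 161 mod 256 = 161 → f1 a1.

f1a1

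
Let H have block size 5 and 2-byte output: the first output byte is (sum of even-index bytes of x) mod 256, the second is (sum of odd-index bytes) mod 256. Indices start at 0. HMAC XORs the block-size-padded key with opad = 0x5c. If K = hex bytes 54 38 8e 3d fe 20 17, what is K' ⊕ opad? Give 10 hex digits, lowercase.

Key hex bytes 54 38 8e 3d fe 20 17 is 7 bytes > B = 5, so hash it first: H(key) = f7 95, then zero-pad to 5 bytes: K' = f7 95 00 00 00.
XOR each byte with 0x5c: f7⊕5c=ab, 95⊕5c=c9, 00⊕5c=5c, 00⊕5c=5c, 00⊕5c=5c.

abc95c5c5c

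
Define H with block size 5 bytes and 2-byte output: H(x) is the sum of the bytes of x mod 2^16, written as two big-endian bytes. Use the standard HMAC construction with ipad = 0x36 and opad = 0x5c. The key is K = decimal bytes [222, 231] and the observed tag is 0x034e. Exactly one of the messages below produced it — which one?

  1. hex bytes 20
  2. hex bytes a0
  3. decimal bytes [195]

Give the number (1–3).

Key decimal bytes [222, 231] = de e7 is 2 bytes ≤ B = 5; zero-pad to 5 bytes: K' = de e7 00 00 00.
K' ⊕ ipad = e8 d1 36 36 36; K' ⊕ opad = 82 bb 5c 5c 5c.
m1: inner = H(e8 d1 36 36 36 20) = 02 7b; tag = H(82 bb 5c 5c 5c 02 7b) = 02ce
m2: inner = H(e8 d1 36 36 36 a0) = 02 fb; tag = H(82 bb 5c 5c 5c 02 fb) = 034e ← matches
m3: inner = H(e8 d1 36 36 36 c3) = 03 1e; tag = H(82 bb 5c 5c 5c 03 1e) = 0272

2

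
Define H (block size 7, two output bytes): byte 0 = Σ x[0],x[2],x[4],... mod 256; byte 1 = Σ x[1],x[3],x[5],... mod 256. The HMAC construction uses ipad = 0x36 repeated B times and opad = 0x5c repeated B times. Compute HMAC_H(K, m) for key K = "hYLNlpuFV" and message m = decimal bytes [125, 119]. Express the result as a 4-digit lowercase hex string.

1faf

Key "hYLNlpuFV" = 68 59 4c 4e 6c 70 75 46 56 is 9 bytes > B = 7, so hash it first: H(key) = eb 5d, then zero-pad to 7 bytes: K' = eb 5d 00 00 00 00 00.
K' ⊕ ipad = dd 6b 36 36 36 36 36.  K' ⊕ opad = b7 01 5c 5c 5c 5c 5c.
Inner input = (K'⊕ipad) ∥ m = dd 6b 36 36 36 36 36 ∥ 7d 77.
Inner hash: even-index sum = 502 mod 256 = 246; odd-index sum = 340 mod 256 = 84 → f6 54.
Outer input = (K'⊕opad) ∥ inner = b7 01 5c 5c 5c 5c 5c ∥ f6 54.
Outer hash (tag): even-index sum = 543 mod 256 = 31; odd-index sum = 431 mod 256 = 175 → 1f af.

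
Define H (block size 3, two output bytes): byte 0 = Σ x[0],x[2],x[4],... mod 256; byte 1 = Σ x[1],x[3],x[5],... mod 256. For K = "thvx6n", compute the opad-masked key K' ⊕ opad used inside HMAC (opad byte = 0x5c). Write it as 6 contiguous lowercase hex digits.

Key "thvx6n" = 74 68 76 78 36 6e is 6 bytes > B = 3, so hash it first: H(key) = 20 4e, then zero-pad to 3 bytes: K' = 20 4e 00.
XOR each byte with 0x5c: 20⊕5c=7c, 4e⊕5c=12, 00⊕5c=5c.

7c125c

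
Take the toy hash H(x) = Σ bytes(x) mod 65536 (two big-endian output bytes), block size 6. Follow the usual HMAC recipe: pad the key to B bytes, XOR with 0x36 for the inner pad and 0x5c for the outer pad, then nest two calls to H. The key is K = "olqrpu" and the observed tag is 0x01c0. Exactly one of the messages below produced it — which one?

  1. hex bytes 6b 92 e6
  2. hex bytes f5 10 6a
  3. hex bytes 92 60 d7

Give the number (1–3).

Key "olqrpu" = 6f 6c 71 72 70 75 is exactly B = 6 bytes: K' = 6f 6c 71 72 70 75.
K' ⊕ ipad = 59 5a 47 44 46 43; K' ⊕ opad = 33 30 2d 2e 2c 29.
m1: inner = H(59 5a 47 44 46 43 6b 92 e6) = 03 aa; tag = H(33 30 2d 2e 2c 29 03 aa) = 01c0 ← matches
m2: inner = H(59 5a 47 44 46 43 f5 10 6a) = 03 36; tag = H(33 30 2d 2e 2c 29 03 36) = 014c
m3: inner = H(59 5a 47 44 46 43 92 60 d7) = 03 90; tag = H(33 30 2d 2e 2c 29 03 90) = 01a6

1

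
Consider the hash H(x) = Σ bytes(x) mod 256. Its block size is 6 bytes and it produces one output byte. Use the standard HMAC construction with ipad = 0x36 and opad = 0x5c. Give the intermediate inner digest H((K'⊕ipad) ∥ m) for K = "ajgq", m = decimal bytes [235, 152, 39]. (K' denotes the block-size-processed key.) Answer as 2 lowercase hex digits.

Key "ajgq" = 61 6a 67 71 is 4 bytes ≤ B = 6; zero-pad to 6 bytes: K' = 61 6a 67 71 00 00.
K' ⊕ ipad = 57 5c 51 47 36 36.
Inner input = 57 5c 51 47 36 36 ∥ eb 98 27.
Inner hash: sum = 87+92+81+71+54+54+235+152+39 = 865; mod 256 = 97 → 61.

61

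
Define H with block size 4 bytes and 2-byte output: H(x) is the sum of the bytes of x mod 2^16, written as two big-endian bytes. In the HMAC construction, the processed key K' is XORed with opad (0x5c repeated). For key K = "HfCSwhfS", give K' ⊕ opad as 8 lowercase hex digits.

5e805c5c

Key "HfCSwhfS" = 48 66 43 53 77 68 66 53 is 8 bytes > B = 4, so hash it first: H(key) = 02 dc, then zero-pad to 4 bytes: K' = 02 dc 00 00.
XOR each byte with 0x5c: 02⊕5c=5e, dc⊕5c=80, 00⊕5c=5c, 00⊕5c=5c.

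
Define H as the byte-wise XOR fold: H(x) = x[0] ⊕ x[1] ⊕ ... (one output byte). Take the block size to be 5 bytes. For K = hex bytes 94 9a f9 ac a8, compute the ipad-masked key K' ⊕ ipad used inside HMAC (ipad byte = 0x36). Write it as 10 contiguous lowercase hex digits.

Key hex bytes 94 9a f9 ac a8 is exactly B = 5 bytes: K' = 94 9a f9 ac a8.
XOR each byte with 0x36: 94⊕36=a2, 9a⊕36=ac, f9⊕36=cf, ac⊕36=9a, a8⊕36=9e.

a2accf9a9e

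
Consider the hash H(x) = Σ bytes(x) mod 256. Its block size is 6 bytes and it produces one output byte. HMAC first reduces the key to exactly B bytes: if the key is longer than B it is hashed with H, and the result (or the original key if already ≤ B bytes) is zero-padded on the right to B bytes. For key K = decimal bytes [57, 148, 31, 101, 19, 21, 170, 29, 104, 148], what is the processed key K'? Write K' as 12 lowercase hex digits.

3c0000000000

|K| = 10 > B = 6, so first hash the key.
H(K): sum = 57+148+31+101+19+21+170+29+104+148 = 828; mod 256 = 60 → 3c.
Zero-pad H(K) = 3c to 6 bytes: K' = 3c 00 00 00 00 00.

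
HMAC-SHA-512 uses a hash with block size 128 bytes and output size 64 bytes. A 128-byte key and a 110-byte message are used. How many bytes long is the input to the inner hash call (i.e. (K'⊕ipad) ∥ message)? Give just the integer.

Key is 128 ≤ 128 bytes, zero-padded: |K'| = 128.
Inner input = (K'⊕ipad) ∥ m → 128 + 110 = 238 bytes.

238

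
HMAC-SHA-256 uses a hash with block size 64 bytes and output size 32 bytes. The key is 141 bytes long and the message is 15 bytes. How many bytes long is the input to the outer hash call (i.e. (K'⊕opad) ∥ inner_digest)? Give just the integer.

Key is 141 > 64 bytes, so it is hashed to 32 bytes then zero-padded to 64: |K'| = 64.
Outer input = (K'⊕opad) ∥ H(inner) → 64 + 32 = 96 bytes.

96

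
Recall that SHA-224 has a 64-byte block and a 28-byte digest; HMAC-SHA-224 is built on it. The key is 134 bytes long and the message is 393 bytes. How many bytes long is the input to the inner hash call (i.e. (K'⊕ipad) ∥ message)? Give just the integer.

Key is 134 > 64 bytes, so it is hashed to 28 bytes then zero-padded to 64: |K'| = 64.
Inner input = (K'⊕ipad) ∥ m → 64 + 393 = 457 bytes.

457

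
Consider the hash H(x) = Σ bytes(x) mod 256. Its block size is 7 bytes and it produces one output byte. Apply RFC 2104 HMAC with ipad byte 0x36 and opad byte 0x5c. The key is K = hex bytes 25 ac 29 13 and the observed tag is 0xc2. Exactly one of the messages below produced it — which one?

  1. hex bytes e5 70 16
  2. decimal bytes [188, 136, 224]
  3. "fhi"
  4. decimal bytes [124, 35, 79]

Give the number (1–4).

Key hex bytes 25 ac 29 13 is 4 bytes ≤ B = 7; zero-pad to 7 bytes: K' = 25 ac 29 13 00 00 00.
K' ⊕ ipad = 13 9a 1f 25 36 36 36; K' ⊕ opad = 79 f0 75 4f 5c 5c 5c.
m1: inner = H(13 9a 1f 25 36 36 36 e5 70 16) = fe; tag = H(79 f0 75 4f 5c 5c 5c fe) = 3f
m2: inner = H(13 9a 1f 25 36 36 36 bc 88 e0) = b7; tag = H(79 f0 75 4f 5c 5c 5c b7) = f8
m3: inner = H(13 9a 1f 25 36 36 36 66 68 69) = ca; tag = H(79 f0 75 4f 5c 5c 5c ca) = 0b
m4: inner = H(13 9a 1f 25 36 36 36 7c 23 4f) = 81; tag = H(79 f0 75 4f 5c 5c 5c 81) = c2 ← matches

4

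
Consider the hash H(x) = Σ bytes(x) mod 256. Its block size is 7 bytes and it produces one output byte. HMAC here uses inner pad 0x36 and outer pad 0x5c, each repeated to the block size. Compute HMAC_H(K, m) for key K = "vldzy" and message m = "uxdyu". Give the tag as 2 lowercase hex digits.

Key "vldzy" = 76 6c 64 7a 79 is 5 bytes ≤ B = 7; zero-pad to 7 bytes: K' = 76 6c 64 7a 79 00 00.
K' ⊕ ipad = 40 5a 52 4c 4f 36 36.  K' ⊕ opad = 2a 30 38 26 25 5c 5c.
Inner input = (K'⊕ipad) ∥ m = 40 5a 52 4c 4f 36 36 ∥ 75 78 64 79 75.
Inner hash: sum = 64+90+82+76+79+54+54+117+120+100+121+117 = 1074; mod 256 = 50 → 32.
Outer input = (K'⊕opad) ∥ inner = 2a 30 38 26 25 5c 5c ∥ 32.
Outer hash (tag): sum = 42+48+56+38+37+92+92+50 = 455; mod 256 = 199 → c7.

c7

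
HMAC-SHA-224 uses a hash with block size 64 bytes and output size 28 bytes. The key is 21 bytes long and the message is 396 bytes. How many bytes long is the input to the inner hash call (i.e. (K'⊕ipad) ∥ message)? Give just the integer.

Key is 21 ≤ 64 bytes, zero-padded: |K'| = 64.
Inner input = (K'⊕ipad) ∥ m → 64 + 396 = 460 bytes.

460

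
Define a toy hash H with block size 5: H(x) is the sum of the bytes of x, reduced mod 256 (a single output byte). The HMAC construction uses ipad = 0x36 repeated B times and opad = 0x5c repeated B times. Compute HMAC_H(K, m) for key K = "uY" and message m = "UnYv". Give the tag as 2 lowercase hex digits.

Key "uY" = 75 59 is 2 bytes ≤ B = 5; zero-pad to 5 bytes: K' = 75 59 00 00 00.
K' ⊕ ipad = 43 6f 36 36 36.  K' ⊕ opad = 29 05 5c 5c 5c.
Inner input = (K'⊕ipad) ∥ m = 43 6f 36 36 36 ∥ 55 6e 59 76.
Inner hash: sum = 67+111+54+54+54+85+110+89+118 = 742; mod 256 = 230 → e6.
Outer input = (K'⊕opad) ∥ inner = 29 05 5c 5c 5c ∥ e6.
Outer hash (tag): sum = 41+5+92+92+92+230 = 552; mod 256 = 40 → 28.

28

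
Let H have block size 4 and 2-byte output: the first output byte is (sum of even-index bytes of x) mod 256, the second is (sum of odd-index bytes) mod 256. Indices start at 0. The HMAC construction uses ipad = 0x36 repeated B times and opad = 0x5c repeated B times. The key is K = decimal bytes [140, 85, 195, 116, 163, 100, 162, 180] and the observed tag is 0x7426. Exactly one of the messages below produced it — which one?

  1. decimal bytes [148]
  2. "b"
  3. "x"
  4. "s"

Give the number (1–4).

Key decimal bytes [140, 85, 195, 116, 163, 100, 162, 180] = 8c 55 c3 74 a3 64 a2 b4 is 8 bytes > B = 4, so hash it first: H(key) = 94 e1, then zero-pad to 4 bytes: K' = 94 e1 00 00.
K' ⊕ ipad = a2 d7 36 36; K' ⊕ opad = c8 bd 5c 5c.
m1: inner = H(a2 d7 36 36 94) = 6c 0d; tag = H(c8 bd 5c 5c 6c 0d) = 9026
m2: inner = H(a2 d7 36 36 62) = 3a 0d; tag = H(c8 bd 5c 5c 3a 0d) = 5e26
m3: inner = H(a2 d7 36 36 78) = 50 0d; tag = H(c8 bd 5c 5c 50 0d) = 7426 ← matches
m4: inner = H(a2 d7 36 36 73) = 4b 0d; tag = H(c8 bd 5c 5c 4b 0d) = 6f26

3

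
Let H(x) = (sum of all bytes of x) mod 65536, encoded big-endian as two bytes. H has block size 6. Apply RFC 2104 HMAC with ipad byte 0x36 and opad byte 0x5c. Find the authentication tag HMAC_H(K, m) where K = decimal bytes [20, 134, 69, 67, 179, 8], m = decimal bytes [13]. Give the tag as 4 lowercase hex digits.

Key decimal bytes [20, 134, 69, 67, 179, 8] = 14 86 45 43 b3 08 is exactly B = 6 bytes: K' = 14 86 45 43 b3 08.
K' ⊕ ipad = 22 b0 73 75 85 3e.  K' ⊕ opad = 48 da 19 1f ef 54.
Inner input = (K'⊕ipad) ∥ m = 22 b0 73 75 85 3e ∥ 0d.
Inner hash: sum = 34+176+115+117+133+62+13 = 650 → 02 8a.
Outer input = (K'⊕opad) ∥ inner = 48 da 19 1f ef 54 ∥ 02 8a.
Outer hash (tag): sum = 72+218+25+31+239+84+2+138 = 809 → 03 29.

0329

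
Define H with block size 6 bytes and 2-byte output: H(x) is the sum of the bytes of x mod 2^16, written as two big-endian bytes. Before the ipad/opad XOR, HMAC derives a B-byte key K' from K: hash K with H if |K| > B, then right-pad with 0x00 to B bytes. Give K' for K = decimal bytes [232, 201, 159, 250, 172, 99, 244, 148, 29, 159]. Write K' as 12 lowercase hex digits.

|K| = 10 > B = 6, so first hash the key.
H(K): sum = 232+201+159+250+172+99+244+148+29+159 = 1693 → 06 9d.
Zero-pad H(K) = 06 9d to 6 bytes: K' = 06 9d 00 00 00 00.

069d00000000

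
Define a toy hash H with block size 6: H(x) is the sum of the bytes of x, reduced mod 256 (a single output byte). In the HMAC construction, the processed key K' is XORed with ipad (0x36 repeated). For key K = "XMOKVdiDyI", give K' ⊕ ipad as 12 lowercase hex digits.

5e3636363636

Key "XMOKVdiDyI" = 58 4d 4f 4b 56 64 69 44 79 49 is 10 bytes > B = 6, so hash it first: H(key) = 68, then zero-pad to 6 bytes: K' = 68 00 00 00 00 00.
XOR each byte with 0x36: 68⊕36=5e, 00⊕36=36, 00⊕36=36, 00⊕36=36, 00⊕36=36, 00⊕36=36.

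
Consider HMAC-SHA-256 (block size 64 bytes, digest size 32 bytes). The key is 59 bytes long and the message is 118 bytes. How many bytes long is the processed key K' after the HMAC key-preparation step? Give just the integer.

64

Key is 59 ≤ 64 bytes, zero-padded: |K'| = 64.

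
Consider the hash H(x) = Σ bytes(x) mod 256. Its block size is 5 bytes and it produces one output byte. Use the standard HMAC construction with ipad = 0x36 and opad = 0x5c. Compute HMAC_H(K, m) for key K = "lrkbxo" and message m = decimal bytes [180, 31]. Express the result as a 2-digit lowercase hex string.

8d

Key "lrkbxo" = 6c 72 6b 62 78 6f is 6 bytes > B = 5, so hash it first: H(key) = 92, then zero-pad to 5 bytes: K' = 92 00 00 00 00.
K' ⊕ ipad = a4 36 36 36 36.  K' ⊕ opad = ce 5c 5c 5c 5c.
Inner input = (K'⊕ipad) ∥ m = a4 36 36 36 36 ∥ b4 1f.
Inner hash: sum = 164+54+54+54+54+180+31 = 591; mod 256 = 79 → 4f.
Outer input = (K'⊕opad) ∥ inner = ce 5c 5c 5c 5c ∥ 4f.
Outer hash (tag): sum = 206+92+92+92+92+79 = 653; mod 256 = 141 → 8d.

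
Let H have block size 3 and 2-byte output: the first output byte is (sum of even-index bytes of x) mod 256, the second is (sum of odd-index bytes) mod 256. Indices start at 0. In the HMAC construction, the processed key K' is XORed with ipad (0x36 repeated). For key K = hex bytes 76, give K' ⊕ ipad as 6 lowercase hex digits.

Key hex bytes 76 is 1 byte ≤ B = 3; zero-pad to 3 bytes: K' = 76 00 00.
XOR each byte with 0x36: 76⊕36=40, 00⊕36=36, 00⊕36=36.

403636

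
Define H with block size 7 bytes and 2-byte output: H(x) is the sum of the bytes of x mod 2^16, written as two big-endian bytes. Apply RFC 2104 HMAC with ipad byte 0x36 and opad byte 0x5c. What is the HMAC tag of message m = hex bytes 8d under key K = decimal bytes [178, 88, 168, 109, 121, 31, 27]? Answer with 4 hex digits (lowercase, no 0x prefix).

Key decimal bytes [178, 88, 168, 109, 121, 31, 27] = b2 58 a8 6d 79 1f 1b is exactly B = 7 bytes: K' = b2 58 a8 6d 79 1f 1b.
K' ⊕ ipad = 84 6e 9e 5b 4f 29 2d.  K' ⊕ opad = ee 04 f4 31 25 43 47.
Inner input = (K'⊕ipad) ∥ m = 84 6e 9e 5b 4f 29 2d ∥ 8d.
Inner hash: sum = 132+110+158+91+79+41+45+141 = 797 → 03 1d.
Outer input = (K'⊕opad) ∥ inner = ee 04 f4 31 25 43 47 ∥ 03 1d.
Outer hash (tag): sum = 238+4+244+49+37+67+71+3+29 = 742 → 02 e6.

02e6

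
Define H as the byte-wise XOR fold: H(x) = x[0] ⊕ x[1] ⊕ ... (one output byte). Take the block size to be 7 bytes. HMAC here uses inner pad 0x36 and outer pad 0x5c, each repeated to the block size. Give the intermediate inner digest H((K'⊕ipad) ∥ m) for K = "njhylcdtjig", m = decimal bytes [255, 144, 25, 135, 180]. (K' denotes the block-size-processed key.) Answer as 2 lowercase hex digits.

Key "njhylcdtjig" = 6e 6a 68 79 6c 63 64 74 6a 69 67 is 11 bytes > B = 7, so hash it first: H(key) = 6e, then zero-pad to 7 bytes: K' = 6e 00 00 00 00 00 00.
K' ⊕ ipad = 58 36 36 36 36 36 36.
Inner input = 58 36 36 36 36 36 36 ∥ ff 90 19 87 b4.
Inner hash: XOR 58⊕36⊕36⊕36⊕36⊕36⊕36⊕ff⊕90⊕19⊕87⊕b4 = 1d.

1d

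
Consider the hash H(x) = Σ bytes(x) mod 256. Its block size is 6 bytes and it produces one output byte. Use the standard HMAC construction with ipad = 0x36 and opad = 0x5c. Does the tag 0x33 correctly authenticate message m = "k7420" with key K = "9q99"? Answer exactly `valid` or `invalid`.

invalid

Key "9q99" = 39 71 39 39 is 4 bytes ≤ B = 6; zero-pad to 6 bytes: K' = 39 71 39 39 00 00.
K' ⊕ ipad = 0f 47 0f 0f 36 36; K' ⊕ opad = 65 2d 65 65 5c 5c.
Inner hash: sum = 15+71+15+15+54+54+107+55+52+50+48 = 536; mod 256 = 24 → 18.
Outer hash (recomputed tag): sum = 101+45+101+101+92+92+24 = 556; mod 256 = 44 → 2c.
Recomputed tag = 2c; claimed = 33 → mismatch.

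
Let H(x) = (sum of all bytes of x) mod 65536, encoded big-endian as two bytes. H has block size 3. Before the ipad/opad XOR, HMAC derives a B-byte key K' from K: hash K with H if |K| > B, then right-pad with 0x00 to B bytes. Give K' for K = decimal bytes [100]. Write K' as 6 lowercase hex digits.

640000

Key decimal bytes [100] = 64 is 1 byte ≤ B = 3; zero-pad to 3 bytes: K' = 64 00 00.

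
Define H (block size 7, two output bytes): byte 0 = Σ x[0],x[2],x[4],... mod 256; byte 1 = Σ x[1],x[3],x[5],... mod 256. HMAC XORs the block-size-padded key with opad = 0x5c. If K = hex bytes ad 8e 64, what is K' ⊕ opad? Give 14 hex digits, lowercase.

f1d2385c5c5c5c

Key hex bytes ad 8e 64 is 3 bytes ≤ B = 7; zero-pad to 7 bytes: K' = ad 8e 64 00 00 00 00.
XOR each byte with 0x5c: ad⊕5c=f1, 8e⊕5c=d2, 64⊕5c=38, 00⊕5c=5c, 00⊕5c=5c, 00⊕5c=5c, 00⊕5c=5c.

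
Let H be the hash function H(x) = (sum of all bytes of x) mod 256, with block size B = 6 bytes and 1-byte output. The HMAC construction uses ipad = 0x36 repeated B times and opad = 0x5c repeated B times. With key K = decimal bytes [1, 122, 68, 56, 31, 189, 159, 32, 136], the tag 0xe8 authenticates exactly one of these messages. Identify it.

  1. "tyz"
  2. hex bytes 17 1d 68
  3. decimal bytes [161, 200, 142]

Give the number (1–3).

Key decimal bytes [1, 122, 68, 56, 31, 189, 159, 32, 136] = 01 7a 44 38 1f bd 9f 20 88 is 9 bytes > B = 6, so hash it first: H(key) = 1a, then zero-pad to 6 bytes: K' = 1a 00 00 00 00 00.
K' ⊕ ipad = 2c 36 36 36 36 36; K' ⊕ opad = 46 5c 5c 5c 5c 5c.
m1: inner = H(2c 36 36 36 36 36 74 79 7a) = a1; tag = H(46 5c 5c 5c 5c 5c a1) = b3
m2: inner = H(2c 36 36 36 36 36 17 1d 68) = d6; tag = H(46 5c 5c 5c 5c 5c d6) = e8 ← matches
m3: inner = H(2c 36 36 36 36 36 a1 c8 8e) = 31; tag = H(46 5c 5c 5c 5c 5c 31) = 43

2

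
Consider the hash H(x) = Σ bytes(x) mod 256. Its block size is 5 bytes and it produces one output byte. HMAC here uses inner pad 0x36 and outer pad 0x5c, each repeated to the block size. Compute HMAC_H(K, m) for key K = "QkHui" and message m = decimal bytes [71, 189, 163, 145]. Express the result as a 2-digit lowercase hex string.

d2

Key "QkHui" = 51 6b 48 75 69 is exactly B = 5 bytes: K' = 51 6b 48 75 69.
K' ⊕ ipad = 67 5d 7e 43 5f.  K' ⊕ opad = 0d 37 14 29 35.
Inner input = (K'⊕ipad) ∥ m = 67 5d 7e 43 5f ∥ 47 bd a3 91.
Inner hash: sum = 103+93+126+67+95+71+189+163+145 = 1052; mod 256 = 28 → 1c.
Outer input = (K'⊕opad) ∥ inner = 0d 37 14 29 35 ∥ 1c.
Outer hash (tag): sum = 13+55+20+41+53+28 = 210 → d2.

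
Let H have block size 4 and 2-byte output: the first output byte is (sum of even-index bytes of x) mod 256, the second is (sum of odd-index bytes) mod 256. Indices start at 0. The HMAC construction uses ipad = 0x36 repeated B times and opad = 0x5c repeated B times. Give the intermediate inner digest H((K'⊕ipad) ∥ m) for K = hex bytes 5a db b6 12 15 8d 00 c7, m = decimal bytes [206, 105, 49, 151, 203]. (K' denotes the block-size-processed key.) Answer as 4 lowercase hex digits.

13ad

Key hex bytes 5a db b6 12 15 8d 00 c7 is 8 bytes > B = 4, so hash it first: H(key) = 25 41, then zero-pad to 4 bytes: K' = 25 41 00 00.
K' ⊕ ipad = 13 77 36 36.
Inner input = 13 77 36 36 ∥ ce 69 31 97 cb.
Inner hash: even-index sum = 531 mod 256 = 19; odd-index sum = 429 mod 256 = 173 → 13 ad.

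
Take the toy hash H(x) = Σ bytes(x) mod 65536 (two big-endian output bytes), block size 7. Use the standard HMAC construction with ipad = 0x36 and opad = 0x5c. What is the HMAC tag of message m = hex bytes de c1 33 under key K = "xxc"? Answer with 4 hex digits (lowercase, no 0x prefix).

Key "xxc" = 78 78 63 is 3 bytes ≤ B = 7; zero-pad to 7 bytes: K' = 78 78 63 00 00 00 00.
K' ⊕ ipad = 4e 4e 55 36 36 36 36.  K' ⊕ opad = 24 24 3f 5c 5c 5c 5c.
Inner input = (K'⊕ipad) ∥ m = 4e 4e 55 36 36 36 36 ∥ de c1 33.
Inner hash: sum = 78+78+85+54+54+54+54+222+193+51 = 923 → 03 9b.
Outer input = (K'⊕opad) ∥ inner = 24 24 3f 5c 5c 5c 5c ∥ 03 9b.
Outer hash (tag): sum = 36+36+63+92+92+92+92+3+155 = 661 → 02 95.

0295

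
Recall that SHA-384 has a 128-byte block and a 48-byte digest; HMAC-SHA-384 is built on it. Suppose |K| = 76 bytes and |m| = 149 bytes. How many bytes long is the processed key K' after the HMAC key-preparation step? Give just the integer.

Key is 76 ≤ 128 bytes, zero-padded: |K'| = 128.

128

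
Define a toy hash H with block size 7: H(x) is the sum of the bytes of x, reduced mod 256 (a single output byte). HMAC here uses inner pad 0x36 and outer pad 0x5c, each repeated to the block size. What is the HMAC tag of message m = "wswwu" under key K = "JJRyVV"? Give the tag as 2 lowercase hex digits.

bd

Key "JJRyVV" = 4a 4a 52 79 56 56 is 6 bytes ≤ B = 7; zero-pad to 7 bytes: K' = 4a 4a 52 79 56 56 00.
K' ⊕ ipad = 7c 7c 64 4f 60 60 36.  K' ⊕ opad = 16 16 0e 25 0a 0a 5c.
Inner input = (K'⊕ipad) ∥ m = 7c 7c 64 4f 60 60 36 ∥ 77 73 77 77 75.
Inner hash: sum = 124+124+100+79+96+96+54+119+115+119+119+117 = 1262; mod 256 = 238 → ee.
Outer input = (K'⊕opad) ∥ inner = 16 16 0e 25 0a 0a 5c ∥ ee.
Outer hash (tag): sum = 22+22+14+37+10+10+92+238 = 445; mod 256 = 189 → bd.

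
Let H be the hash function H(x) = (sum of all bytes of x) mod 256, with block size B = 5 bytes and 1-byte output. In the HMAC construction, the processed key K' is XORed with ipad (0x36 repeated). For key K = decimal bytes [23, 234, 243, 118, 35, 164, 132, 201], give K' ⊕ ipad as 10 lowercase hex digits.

Key decimal bytes [23, 234, 243, 118, 35, 164, 132, 201] = 17 ea f3 76 23 a4 84 c9 is 8 bytes > B = 5, so hash it first: H(key) = 7e, then zero-pad to 5 bytes: K' = 7e 00 00 00 00.
XOR each byte with 0x36: 7e⊕36=48, 00⊕36=36, 00⊕36=36, 00⊕36=36, 00⊕36=36.

4836363636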